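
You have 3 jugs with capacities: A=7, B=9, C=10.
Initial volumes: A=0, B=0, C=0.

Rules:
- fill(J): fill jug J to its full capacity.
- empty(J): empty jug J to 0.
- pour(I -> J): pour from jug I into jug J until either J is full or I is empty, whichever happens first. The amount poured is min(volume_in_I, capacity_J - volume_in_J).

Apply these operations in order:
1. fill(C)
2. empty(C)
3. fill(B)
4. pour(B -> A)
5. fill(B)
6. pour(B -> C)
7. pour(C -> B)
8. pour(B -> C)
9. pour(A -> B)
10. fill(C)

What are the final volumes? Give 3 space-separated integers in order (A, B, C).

Answer: 0 7 10

Derivation:
Step 1: fill(C) -> (A=0 B=0 C=10)
Step 2: empty(C) -> (A=0 B=0 C=0)
Step 3: fill(B) -> (A=0 B=9 C=0)
Step 4: pour(B -> A) -> (A=7 B=2 C=0)
Step 5: fill(B) -> (A=7 B=9 C=0)
Step 6: pour(B -> C) -> (A=7 B=0 C=9)
Step 7: pour(C -> B) -> (A=7 B=9 C=0)
Step 8: pour(B -> C) -> (A=7 B=0 C=9)
Step 9: pour(A -> B) -> (A=0 B=7 C=9)
Step 10: fill(C) -> (A=0 B=7 C=10)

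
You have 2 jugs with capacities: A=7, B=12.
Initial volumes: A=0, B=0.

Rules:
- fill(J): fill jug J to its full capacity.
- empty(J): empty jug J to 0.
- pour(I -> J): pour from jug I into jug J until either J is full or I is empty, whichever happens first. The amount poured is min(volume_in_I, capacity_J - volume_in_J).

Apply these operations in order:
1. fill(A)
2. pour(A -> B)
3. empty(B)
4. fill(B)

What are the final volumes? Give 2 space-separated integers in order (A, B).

Answer: 0 12

Derivation:
Step 1: fill(A) -> (A=7 B=0)
Step 2: pour(A -> B) -> (A=0 B=7)
Step 3: empty(B) -> (A=0 B=0)
Step 4: fill(B) -> (A=0 B=12)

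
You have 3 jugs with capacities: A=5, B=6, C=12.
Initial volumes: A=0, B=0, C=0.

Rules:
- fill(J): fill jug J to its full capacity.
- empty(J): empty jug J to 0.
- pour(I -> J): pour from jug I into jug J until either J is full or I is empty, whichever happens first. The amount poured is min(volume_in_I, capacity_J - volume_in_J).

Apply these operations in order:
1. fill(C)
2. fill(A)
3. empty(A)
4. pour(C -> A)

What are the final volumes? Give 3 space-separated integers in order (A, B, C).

Step 1: fill(C) -> (A=0 B=0 C=12)
Step 2: fill(A) -> (A=5 B=0 C=12)
Step 3: empty(A) -> (A=0 B=0 C=12)
Step 4: pour(C -> A) -> (A=5 B=0 C=7)

Answer: 5 0 7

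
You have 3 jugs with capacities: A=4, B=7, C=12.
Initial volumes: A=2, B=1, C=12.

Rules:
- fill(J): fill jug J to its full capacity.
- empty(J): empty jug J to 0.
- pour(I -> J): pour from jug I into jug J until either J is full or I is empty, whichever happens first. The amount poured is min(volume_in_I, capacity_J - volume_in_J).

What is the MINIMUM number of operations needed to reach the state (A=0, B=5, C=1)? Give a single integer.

BFS from (A=2, B=1, C=12). One shortest path:
  1. empty(C) -> (A=2 B=1 C=0)
  2. pour(B -> C) -> (A=2 B=0 C=1)
  3. fill(B) -> (A=2 B=7 C=1)
  4. pour(B -> A) -> (A=4 B=5 C=1)
  5. empty(A) -> (A=0 B=5 C=1)
Reached target in 5 moves.

Answer: 5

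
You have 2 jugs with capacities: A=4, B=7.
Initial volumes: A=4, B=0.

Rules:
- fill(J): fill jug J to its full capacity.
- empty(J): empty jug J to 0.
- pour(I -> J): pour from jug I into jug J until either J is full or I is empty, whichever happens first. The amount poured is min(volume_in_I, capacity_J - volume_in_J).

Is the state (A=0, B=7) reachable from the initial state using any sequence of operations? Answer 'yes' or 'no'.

BFS from (A=4, B=0):
  1. empty(A) -> (A=0 B=0)
  2. fill(B) -> (A=0 B=7)
Target reached → yes.

Answer: yes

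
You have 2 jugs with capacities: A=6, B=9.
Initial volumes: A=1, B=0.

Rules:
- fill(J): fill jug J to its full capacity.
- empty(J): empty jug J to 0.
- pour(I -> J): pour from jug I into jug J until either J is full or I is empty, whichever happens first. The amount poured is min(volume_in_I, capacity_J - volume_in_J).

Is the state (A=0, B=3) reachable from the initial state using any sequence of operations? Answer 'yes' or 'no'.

BFS from (A=1, B=0):
  1. empty(A) -> (A=0 B=0)
  2. fill(B) -> (A=0 B=9)
  3. pour(B -> A) -> (A=6 B=3)
  4. empty(A) -> (A=0 B=3)
Target reached → yes.

Answer: yes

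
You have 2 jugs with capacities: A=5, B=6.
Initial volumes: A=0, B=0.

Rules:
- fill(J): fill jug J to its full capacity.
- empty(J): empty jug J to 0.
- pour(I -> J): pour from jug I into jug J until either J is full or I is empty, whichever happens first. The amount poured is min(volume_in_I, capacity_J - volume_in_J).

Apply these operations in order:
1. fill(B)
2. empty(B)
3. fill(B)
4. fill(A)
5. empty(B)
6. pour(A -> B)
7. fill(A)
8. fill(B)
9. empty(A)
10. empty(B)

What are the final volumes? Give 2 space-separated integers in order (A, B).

Step 1: fill(B) -> (A=0 B=6)
Step 2: empty(B) -> (A=0 B=0)
Step 3: fill(B) -> (A=0 B=6)
Step 4: fill(A) -> (A=5 B=6)
Step 5: empty(B) -> (A=5 B=0)
Step 6: pour(A -> B) -> (A=0 B=5)
Step 7: fill(A) -> (A=5 B=5)
Step 8: fill(B) -> (A=5 B=6)
Step 9: empty(A) -> (A=0 B=6)
Step 10: empty(B) -> (A=0 B=0)

Answer: 0 0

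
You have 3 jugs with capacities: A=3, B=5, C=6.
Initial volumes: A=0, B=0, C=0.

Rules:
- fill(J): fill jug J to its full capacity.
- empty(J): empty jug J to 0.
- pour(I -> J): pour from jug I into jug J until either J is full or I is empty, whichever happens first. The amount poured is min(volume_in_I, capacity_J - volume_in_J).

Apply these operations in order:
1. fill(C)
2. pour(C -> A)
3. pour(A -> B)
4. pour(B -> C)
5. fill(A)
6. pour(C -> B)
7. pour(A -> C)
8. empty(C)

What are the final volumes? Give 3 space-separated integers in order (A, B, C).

Step 1: fill(C) -> (A=0 B=0 C=6)
Step 2: pour(C -> A) -> (A=3 B=0 C=3)
Step 3: pour(A -> B) -> (A=0 B=3 C=3)
Step 4: pour(B -> C) -> (A=0 B=0 C=6)
Step 5: fill(A) -> (A=3 B=0 C=6)
Step 6: pour(C -> B) -> (A=3 B=5 C=1)
Step 7: pour(A -> C) -> (A=0 B=5 C=4)
Step 8: empty(C) -> (A=0 B=5 C=0)

Answer: 0 5 0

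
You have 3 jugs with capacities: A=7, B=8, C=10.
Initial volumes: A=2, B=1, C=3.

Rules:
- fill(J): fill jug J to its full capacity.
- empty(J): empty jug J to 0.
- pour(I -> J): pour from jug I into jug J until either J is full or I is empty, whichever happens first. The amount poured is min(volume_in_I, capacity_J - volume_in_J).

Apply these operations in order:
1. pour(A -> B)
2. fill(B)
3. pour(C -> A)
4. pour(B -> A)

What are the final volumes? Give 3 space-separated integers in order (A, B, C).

Answer: 7 4 0

Derivation:
Step 1: pour(A -> B) -> (A=0 B=3 C=3)
Step 2: fill(B) -> (A=0 B=8 C=3)
Step 3: pour(C -> A) -> (A=3 B=8 C=0)
Step 4: pour(B -> A) -> (A=7 B=4 C=0)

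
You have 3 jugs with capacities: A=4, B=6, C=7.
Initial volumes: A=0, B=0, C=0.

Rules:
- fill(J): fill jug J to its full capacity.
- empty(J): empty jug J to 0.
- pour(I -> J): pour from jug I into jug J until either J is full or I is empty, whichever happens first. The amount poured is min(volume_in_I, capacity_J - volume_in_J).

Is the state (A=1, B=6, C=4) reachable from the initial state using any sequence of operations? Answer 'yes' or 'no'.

BFS from (A=0, B=0, C=0):
  1. fill(C) -> (A=0 B=0 C=7)
  2. pour(C -> A) -> (A=4 B=0 C=3)
  3. pour(C -> B) -> (A=4 B=3 C=0)
  4. pour(A -> C) -> (A=0 B=3 C=4)
  5. fill(A) -> (A=4 B=3 C=4)
  6. pour(A -> B) -> (A=1 B=6 C=4)
Target reached → yes.

Answer: yes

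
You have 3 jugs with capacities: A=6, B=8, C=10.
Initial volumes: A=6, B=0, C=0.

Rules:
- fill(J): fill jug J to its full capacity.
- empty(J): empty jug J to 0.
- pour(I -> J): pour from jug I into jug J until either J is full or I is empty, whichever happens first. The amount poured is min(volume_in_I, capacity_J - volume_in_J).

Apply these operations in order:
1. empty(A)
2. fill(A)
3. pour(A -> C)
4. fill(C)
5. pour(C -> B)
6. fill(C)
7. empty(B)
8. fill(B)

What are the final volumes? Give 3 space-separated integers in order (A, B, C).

Answer: 0 8 10

Derivation:
Step 1: empty(A) -> (A=0 B=0 C=0)
Step 2: fill(A) -> (A=6 B=0 C=0)
Step 3: pour(A -> C) -> (A=0 B=0 C=6)
Step 4: fill(C) -> (A=0 B=0 C=10)
Step 5: pour(C -> B) -> (A=0 B=8 C=2)
Step 6: fill(C) -> (A=0 B=8 C=10)
Step 7: empty(B) -> (A=0 B=0 C=10)
Step 8: fill(B) -> (A=0 B=8 C=10)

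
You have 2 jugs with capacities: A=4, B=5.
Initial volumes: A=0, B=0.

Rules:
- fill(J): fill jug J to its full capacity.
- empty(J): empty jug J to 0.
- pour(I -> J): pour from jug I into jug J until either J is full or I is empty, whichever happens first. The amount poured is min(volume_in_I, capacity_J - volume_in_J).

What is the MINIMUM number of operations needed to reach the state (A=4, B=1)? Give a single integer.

Answer: 2

Derivation:
BFS from (A=0, B=0). One shortest path:
  1. fill(B) -> (A=0 B=5)
  2. pour(B -> A) -> (A=4 B=1)
Reached target in 2 moves.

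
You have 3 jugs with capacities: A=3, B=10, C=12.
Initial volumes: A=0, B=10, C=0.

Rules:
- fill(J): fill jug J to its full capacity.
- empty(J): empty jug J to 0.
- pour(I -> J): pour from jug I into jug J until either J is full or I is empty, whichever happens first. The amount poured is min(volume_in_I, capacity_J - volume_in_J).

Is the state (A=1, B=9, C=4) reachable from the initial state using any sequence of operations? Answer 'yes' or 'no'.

BFS explored all 374 reachable states.
Reachable set includes: (0,0,0), (0,0,1), (0,0,2), (0,0,3), (0,0,4), (0,0,5), (0,0,6), (0,0,7), (0,0,8), (0,0,9), (0,0,10), (0,0,11) ...
Target (A=1, B=9, C=4) not in reachable set → no.

Answer: no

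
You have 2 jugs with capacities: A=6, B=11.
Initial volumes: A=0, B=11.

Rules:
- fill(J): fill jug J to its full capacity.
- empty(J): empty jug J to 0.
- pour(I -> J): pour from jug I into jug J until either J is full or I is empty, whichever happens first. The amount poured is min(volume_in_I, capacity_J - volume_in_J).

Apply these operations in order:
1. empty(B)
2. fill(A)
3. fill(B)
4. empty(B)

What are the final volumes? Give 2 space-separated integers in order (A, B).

Step 1: empty(B) -> (A=0 B=0)
Step 2: fill(A) -> (A=6 B=0)
Step 3: fill(B) -> (A=6 B=11)
Step 4: empty(B) -> (A=6 B=0)

Answer: 6 0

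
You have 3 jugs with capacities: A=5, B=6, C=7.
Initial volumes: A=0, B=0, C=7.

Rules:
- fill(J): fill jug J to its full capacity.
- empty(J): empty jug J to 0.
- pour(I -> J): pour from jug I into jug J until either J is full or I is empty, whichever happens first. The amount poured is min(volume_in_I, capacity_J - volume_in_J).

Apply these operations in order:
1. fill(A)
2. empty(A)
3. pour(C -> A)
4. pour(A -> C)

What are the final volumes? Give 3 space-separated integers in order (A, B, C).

Answer: 0 0 7

Derivation:
Step 1: fill(A) -> (A=5 B=0 C=7)
Step 2: empty(A) -> (A=0 B=0 C=7)
Step 3: pour(C -> A) -> (A=5 B=0 C=2)
Step 4: pour(A -> C) -> (A=0 B=0 C=7)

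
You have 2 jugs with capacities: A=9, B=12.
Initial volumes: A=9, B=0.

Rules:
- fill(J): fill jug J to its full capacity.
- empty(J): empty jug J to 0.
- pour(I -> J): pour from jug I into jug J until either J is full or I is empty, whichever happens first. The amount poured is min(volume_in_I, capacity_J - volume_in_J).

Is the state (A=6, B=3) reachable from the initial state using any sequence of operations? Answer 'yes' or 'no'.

Answer: no

Derivation:
BFS explored all 14 reachable states.
Reachable set includes: (0,0), (0,3), (0,6), (0,9), (0,12), (3,0), (3,12), (6,0), (6,12), (9,0), (9,3), (9,6) ...
Target (A=6, B=3) not in reachable set → no.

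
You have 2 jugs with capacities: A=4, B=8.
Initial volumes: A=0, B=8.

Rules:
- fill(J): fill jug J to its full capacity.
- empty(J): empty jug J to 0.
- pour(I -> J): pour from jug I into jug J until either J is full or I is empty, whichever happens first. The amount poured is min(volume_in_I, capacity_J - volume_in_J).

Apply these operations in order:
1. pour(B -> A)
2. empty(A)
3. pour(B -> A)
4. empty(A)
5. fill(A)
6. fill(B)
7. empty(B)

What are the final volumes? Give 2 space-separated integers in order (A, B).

Answer: 4 0

Derivation:
Step 1: pour(B -> A) -> (A=4 B=4)
Step 2: empty(A) -> (A=0 B=4)
Step 3: pour(B -> A) -> (A=4 B=0)
Step 4: empty(A) -> (A=0 B=0)
Step 5: fill(A) -> (A=4 B=0)
Step 6: fill(B) -> (A=4 B=8)
Step 7: empty(B) -> (A=4 B=0)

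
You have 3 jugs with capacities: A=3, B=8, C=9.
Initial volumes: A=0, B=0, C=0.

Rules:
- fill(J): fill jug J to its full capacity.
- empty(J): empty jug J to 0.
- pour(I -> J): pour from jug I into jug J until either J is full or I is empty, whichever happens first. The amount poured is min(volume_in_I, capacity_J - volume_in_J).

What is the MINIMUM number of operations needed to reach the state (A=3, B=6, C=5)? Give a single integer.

Answer: 7

Derivation:
BFS from (A=0, B=0, C=0). One shortest path:
  1. fill(A) -> (A=3 B=0 C=0)
  2. fill(B) -> (A=3 B=8 C=0)
  3. pour(B -> C) -> (A=3 B=0 C=8)
  4. pour(A -> B) -> (A=0 B=3 C=8)
  5. fill(A) -> (A=3 B=3 C=8)
  6. pour(A -> B) -> (A=0 B=6 C=8)
  7. pour(C -> A) -> (A=3 B=6 C=5)
Reached target in 7 moves.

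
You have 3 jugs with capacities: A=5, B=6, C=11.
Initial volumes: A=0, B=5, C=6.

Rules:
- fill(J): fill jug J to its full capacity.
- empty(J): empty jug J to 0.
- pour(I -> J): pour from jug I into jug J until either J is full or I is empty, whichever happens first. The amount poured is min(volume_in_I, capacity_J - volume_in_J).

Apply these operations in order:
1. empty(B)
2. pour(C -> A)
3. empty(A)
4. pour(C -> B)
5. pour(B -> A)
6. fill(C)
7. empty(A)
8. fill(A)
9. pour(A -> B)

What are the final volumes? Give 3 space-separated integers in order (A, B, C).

Answer: 0 5 11

Derivation:
Step 1: empty(B) -> (A=0 B=0 C=6)
Step 2: pour(C -> A) -> (A=5 B=0 C=1)
Step 3: empty(A) -> (A=0 B=0 C=1)
Step 4: pour(C -> B) -> (A=0 B=1 C=0)
Step 5: pour(B -> A) -> (A=1 B=0 C=0)
Step 6: fill(C) -> (A=1 B=0 C=11)
Step 7: empty(A) -> (A=0 B=0 C=11)
Step 8: fill(A) -> (A=5 B=0 C=11)
Step 9: pour(A -> B) -> (A=0 B=5 C=11)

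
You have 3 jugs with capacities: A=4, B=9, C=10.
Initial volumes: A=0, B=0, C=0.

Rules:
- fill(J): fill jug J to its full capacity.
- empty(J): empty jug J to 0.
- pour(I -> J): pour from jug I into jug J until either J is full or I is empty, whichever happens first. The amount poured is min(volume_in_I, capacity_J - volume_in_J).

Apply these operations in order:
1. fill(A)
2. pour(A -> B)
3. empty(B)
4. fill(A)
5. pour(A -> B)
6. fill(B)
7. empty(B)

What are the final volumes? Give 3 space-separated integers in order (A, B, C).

Answer: 0 0 0

Derivation:
Step 1: fill(A) -> (A=4 B=0 C=0)
Step 2: pour(A -> B) -> (A=0 B=4 C=0)
Step 3: empty(B) -> (A=0 B=0 C=0)
Step 4: fill(A) -> (A=4 B=0 C=0)
Step 5: pour(A -> B) -> (A=0 B=4 C=0)
Step 6: fill(B) -> (A=0 B=9 C=0)
Step 7: empty(B) -> (A=0 B=0 C=0)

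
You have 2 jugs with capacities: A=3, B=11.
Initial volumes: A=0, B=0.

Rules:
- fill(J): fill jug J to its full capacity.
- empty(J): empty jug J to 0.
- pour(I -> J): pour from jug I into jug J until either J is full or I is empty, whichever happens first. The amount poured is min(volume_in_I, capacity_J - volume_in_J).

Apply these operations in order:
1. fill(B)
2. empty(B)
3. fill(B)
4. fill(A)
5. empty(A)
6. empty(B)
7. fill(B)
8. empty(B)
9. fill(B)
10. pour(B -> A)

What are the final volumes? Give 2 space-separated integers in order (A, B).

Step 1: fill(B) -> (A=0 B=11)
Step 2: empty(B) -> (A=0 B=0)
Step 3: fill(B) -> (A=0 B=11)
Step 4: fill(A) -> (A=3 B=11)
Step 5: empty(A) -> (A=0 B=11)
Step 6: empty(B) -> (A=0 B=0)
Step 7: fill(B) -> (A=0 B=11)
Step 8: empty(B) -> (A=0 B=0)
Step 9: fill(B) -> (A=0 B=11)
Step 10: pour(B -> A) -> (A=3 B=8)

Answer: 3 8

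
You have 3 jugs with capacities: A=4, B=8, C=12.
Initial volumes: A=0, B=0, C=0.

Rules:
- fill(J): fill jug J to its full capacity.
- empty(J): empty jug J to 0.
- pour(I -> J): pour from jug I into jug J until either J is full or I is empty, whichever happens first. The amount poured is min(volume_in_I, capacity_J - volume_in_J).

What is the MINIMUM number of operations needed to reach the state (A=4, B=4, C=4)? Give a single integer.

Answer: 3

Derivation:
BFS from (A=0, B=0, C=0). One shortest path:
  1. fill(C) -> (A=0 B=0 C=12)
  2. pour(C -> B) -> (A=0 B=8 C=4)
  3. pour(B -> A) -> (A=4 B=4 C=4)
Reached target in 3 moves.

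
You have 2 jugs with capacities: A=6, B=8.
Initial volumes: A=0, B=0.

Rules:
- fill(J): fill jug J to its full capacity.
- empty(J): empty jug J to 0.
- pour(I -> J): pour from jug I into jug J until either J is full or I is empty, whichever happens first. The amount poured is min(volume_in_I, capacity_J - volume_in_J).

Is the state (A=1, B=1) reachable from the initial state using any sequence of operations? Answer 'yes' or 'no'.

BFS explored all 14 reachable states.
Reachable set includes: (0,0), (0,2), (0,4), (0,6), (0,8), (2,0), (2,8), (4,0), (4,8), (6,0), (6,2), (6,4) ...
Target (A=1, B=1) not in reachable set → no.

Answer: no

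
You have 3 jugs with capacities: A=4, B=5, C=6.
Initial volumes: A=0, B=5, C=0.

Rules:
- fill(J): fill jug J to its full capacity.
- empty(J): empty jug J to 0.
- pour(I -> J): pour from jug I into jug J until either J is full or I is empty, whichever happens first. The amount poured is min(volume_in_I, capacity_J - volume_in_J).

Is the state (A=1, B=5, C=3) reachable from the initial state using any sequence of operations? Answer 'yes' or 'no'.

BFS from (A=0, B=5, C=0):
  1. pour(B -> A) -> (A=4 B=1 C=0)
  2. pour(A -> C) -> (A=0 B=1 C=4)
  3. pour(B -> A) -> (A=1 B=0 C=4)
  4. fill(B) -> (A=1 B=5 C=4)
  5. pour(B -> C) -> (A=1 B=3 C=6)
  6. empty(C) -> (A=1 B=3 C=0)
  7. pour(B -> C) -> (A=1 B=0 C=3)
  8. fill(B) -> (A=1 B=5 C=3)
Target reached → yes.

Answer: yes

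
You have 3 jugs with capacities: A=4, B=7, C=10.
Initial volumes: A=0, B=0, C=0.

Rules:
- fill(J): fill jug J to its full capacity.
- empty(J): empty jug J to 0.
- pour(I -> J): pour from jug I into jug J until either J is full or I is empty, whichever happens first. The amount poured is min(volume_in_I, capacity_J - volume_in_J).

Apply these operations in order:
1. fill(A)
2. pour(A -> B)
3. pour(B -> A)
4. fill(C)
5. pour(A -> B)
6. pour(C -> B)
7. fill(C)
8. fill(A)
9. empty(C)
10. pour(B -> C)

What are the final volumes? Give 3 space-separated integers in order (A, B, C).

Answer: 4 0 7

Derivation:
Step 1: fill(A) -> (A=4 B=0 C=0)
Step 2: pour(A -> B) -> (A=0 B=4 C=0)
Step 3: pour(B -> A) -> (A=4 B=0 C=0)
Step 4: fill(C) -> (A=4 B=0 C=10)
Step 5: pour(A -> B) -> (A=0 B=4 C=10)
Step 6: pour(C -> B) -> (A=0 B=7 C=7)
Step 7: fill(C) -> (A=0 B=7 C=10)
Step 8: fill(A) -> (A=4 B=7 C=10)
Step 9: empty(C) -> (A=4 B=7 C=0)
Step 10: pour(B -> C) -> (A=4 B=0 C=7)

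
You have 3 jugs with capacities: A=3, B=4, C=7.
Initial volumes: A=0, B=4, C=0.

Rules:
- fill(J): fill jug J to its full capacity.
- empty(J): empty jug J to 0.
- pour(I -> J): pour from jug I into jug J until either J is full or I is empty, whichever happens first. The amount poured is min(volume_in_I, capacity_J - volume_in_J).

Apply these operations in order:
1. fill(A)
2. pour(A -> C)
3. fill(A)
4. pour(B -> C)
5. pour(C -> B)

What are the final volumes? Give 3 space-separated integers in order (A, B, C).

Step 1: fill(A) -> (A=3 B=4 C=0)
Step 2: pour(A -> C) -> (A=0 B=4 C=3)
Step 3: fill(A) -> (A=3 B=4 C=3)
Step 4: pour(B -> C) -> (A=3 B=0 C=7)
Step 5: pour(C -> B) -> (A=3 B=4 C=3)

Answer: 3 4 3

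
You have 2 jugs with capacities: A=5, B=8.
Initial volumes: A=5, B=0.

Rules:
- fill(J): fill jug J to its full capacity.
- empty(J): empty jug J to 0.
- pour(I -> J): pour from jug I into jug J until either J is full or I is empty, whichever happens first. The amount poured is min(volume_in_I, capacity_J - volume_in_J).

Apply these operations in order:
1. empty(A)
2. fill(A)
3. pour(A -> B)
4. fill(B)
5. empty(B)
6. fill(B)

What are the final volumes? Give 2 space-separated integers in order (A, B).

Step 1: empty(A) -> (A=0 B=0)
Step 2: fill(A) -> (A=5 B=0)
Step 3: pour(A -> B) -> (A=0 B=5)
Step 4: fill(B) -> (A=0 B=8)
Step 5: empty(B) -> (A=0 B=0)
Step 6: fill(B) -> (A=0 B=8)

Answer: 0 8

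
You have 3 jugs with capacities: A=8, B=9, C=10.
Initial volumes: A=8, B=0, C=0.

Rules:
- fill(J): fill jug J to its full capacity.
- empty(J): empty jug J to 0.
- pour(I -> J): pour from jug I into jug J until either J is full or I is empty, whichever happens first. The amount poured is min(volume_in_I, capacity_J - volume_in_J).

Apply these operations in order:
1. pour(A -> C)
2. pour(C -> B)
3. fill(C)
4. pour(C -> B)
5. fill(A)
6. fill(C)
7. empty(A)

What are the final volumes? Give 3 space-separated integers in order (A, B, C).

Step 1: pour(A -> C) -> (A=0 B=0 C=8)
Step 2: pour(C -> B) -> (A=0 B=8 C=0)
Step 3: fill(C) -> (A=0 B=8 C=10)
Step 4: pour(C -> B) -> (A=0 B=9 C=9)
Step 5: fill(A) -> (A=8 B=9 C=9)
Step 6: fill(C) -> (A=8 B=9 C=10)
Step 7: empty(A) -> (A=0 B=9 C=10)

Answer: 0 9 10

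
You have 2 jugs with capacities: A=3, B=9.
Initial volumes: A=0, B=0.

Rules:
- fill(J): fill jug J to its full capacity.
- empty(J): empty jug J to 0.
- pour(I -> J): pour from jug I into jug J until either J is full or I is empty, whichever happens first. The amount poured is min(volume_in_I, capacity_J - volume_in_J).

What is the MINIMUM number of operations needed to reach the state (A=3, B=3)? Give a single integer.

BFS from (A=0, B=0). One shortest path:
  1. fill(A) -> (A=3 B=0)
  2. pour(A -> B) -> (A=0 B=3)
  3. fill(A) -> (A=3 B=3)
Reached target in 3 moves.

Answer: 3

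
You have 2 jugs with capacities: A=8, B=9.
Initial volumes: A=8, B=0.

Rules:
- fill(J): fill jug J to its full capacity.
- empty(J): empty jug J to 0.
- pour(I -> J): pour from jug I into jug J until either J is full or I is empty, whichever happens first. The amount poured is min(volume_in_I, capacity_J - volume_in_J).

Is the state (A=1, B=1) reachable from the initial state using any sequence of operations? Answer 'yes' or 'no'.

BFS explored all 34 reachable states.
Reachable set includes: (0,0), (0,1), (0,2), (0,3), (0,4), (0,5), (0,6), (0,7), (0,8), (0,9), (1,0), (1,9) ...
Target (A=1, B=1) not in reachable set → no.

Answer: no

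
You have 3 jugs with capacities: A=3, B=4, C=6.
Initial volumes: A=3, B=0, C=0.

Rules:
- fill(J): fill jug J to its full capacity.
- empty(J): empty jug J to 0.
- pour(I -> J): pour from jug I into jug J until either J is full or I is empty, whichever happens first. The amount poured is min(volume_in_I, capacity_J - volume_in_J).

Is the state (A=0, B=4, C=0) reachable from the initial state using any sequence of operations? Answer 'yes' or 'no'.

Answer: yes

Derivation:
BFS from (A=3, B=0, C=0):
  1. empty(A) -> (A=0 B=0 C=0)
  2. fill(B) -> (A=0 B=4 C=0)
Target reached → yes.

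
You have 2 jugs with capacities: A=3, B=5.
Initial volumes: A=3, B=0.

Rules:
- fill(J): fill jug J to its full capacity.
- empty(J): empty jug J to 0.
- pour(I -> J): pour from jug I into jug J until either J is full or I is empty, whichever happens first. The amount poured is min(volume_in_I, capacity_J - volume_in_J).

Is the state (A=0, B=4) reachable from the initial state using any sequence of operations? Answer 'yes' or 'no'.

BFS from (A=3, B=0):
  1. pour(A -> B) -> (A=0 B=3)
  2. fill(A) -> (A=3 B=3)
  3. pour(A -> B) -> (A=1 B=5)
  4. empty(B) -> (A=1 B=0)
  5. pour(A -> B) -> (A=0 B=1)
  6. fill(A) -> (A=3 B=1)
  7. pour(A -> B) -> (A=0 B=4)
Target reached → yes.

Answer: yes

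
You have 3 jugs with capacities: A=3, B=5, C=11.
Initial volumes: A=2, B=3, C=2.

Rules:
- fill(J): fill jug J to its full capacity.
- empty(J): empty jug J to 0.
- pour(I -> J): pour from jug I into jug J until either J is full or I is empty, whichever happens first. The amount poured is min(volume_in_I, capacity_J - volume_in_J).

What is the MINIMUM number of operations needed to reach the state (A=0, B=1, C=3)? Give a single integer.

Answer: 4

Derivation:
BFS from (A=2, B=3, C=2). One shortest path:
  1. empty(B) -> (A=2 B=0 C=2)
  2. pour(C -> A) -> (A=3 B=0 C=1)
  3. pour(C -> B) -> (A=3 B=1 C=0)
  4. pour(A -> C) -> (A=0 B=1 C=3)
Reached target in 4 moves.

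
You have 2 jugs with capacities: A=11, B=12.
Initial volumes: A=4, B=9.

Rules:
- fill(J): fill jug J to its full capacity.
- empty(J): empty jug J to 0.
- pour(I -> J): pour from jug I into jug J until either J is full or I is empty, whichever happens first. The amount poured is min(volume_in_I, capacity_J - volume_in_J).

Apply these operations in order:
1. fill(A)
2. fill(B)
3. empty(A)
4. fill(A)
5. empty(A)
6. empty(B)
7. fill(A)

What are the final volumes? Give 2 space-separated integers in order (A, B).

Step 1: fill(A) -> (A=11 B=9)
Step 2: fill(B) -> (A=11 B=12)
Step 3: empty(A) -> (A=0 B=12)
Step 4: fill(A) -> (A=11 B=12)
Step 5: empty(A) -> (A=0 B=12)
Step 6: empty(B) -> (A=0 B=0)
Step 7: fill(A) -> (A=11 B=0)

Answer: 11 0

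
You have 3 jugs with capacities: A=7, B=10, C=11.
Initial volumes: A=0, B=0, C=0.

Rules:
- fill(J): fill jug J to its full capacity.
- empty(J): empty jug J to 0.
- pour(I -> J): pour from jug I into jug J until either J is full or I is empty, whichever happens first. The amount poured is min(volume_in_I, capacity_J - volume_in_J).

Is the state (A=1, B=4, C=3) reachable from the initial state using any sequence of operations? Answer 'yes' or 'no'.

Answer: no

Derivation:
BFS explored all 516 reachable states.
Reachable set includes: (0,0,0), (0,0,1), (0,0,2), (0,0,3), (0,0,4), (0,0,5), (0,0,6), (0,0,7), (0,0,8), (0,0,9), (0,0,10), (0,0,11) ...
Target (A=1, B=4, C=3) not in reachable set → no.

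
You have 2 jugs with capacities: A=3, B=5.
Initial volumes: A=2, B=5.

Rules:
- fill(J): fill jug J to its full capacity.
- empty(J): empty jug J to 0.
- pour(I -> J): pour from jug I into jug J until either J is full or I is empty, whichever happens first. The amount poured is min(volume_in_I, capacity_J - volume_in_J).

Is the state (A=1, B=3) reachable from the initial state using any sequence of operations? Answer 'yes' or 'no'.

Answer: no

Derivation:
BFS explored all 16 reachable states.
Reachable set includes: (0,0), (0,1), (0,2), (0,3), (0,4), (0,5), (1,0), (1,5), (2,0), (2,5), (3,0), (3,1) ...
Target (A=1, B=3) not in reachable set → no.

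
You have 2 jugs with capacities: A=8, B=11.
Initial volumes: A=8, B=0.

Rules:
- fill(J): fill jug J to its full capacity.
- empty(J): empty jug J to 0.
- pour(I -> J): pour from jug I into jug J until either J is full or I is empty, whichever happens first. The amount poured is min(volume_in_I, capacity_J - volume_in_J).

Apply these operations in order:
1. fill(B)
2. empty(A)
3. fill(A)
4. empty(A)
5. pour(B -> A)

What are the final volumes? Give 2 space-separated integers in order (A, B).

Step 1: fill(B) -> (A=8 B=11)
Step 2: empty(A) -> (A=0 B=11)
Step 3: fill(A) -> (A=8 B=11)
Step 4: empty(A) -> (A=0 B=11)
Step 5: pour(B -> A) -> (A=8 B=3)

Answer: 8 3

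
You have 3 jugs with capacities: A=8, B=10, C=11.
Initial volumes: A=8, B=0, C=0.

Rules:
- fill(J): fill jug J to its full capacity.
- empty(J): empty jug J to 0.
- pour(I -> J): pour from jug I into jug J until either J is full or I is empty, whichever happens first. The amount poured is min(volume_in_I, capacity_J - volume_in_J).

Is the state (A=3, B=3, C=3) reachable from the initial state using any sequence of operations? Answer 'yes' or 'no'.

Answer: no

Derivation:
BFS explored all 558 reachable states.
Reachable set includes: (0,0,0), (0,0,1), (0,0,2), (0,0,3), (0,0,4), (0,0,5), (0,0,6), (0,0,7), (0,0,8), (0,0,9), (0,0,10), (0,0,11) ...
Target (A=3, B=3, C=3) not in reachable set → no.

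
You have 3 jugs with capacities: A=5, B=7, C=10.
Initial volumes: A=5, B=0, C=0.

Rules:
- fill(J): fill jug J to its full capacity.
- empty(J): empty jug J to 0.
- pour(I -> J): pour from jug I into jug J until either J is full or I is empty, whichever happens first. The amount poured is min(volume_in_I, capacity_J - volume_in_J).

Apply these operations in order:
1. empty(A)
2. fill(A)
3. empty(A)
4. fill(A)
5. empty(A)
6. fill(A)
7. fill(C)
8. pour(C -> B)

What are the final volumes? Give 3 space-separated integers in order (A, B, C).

Answer: 5 7 3

Derivation:
Step 1: empty(A) -> (A=0 B=0 C=0)
Step 2: fill(A) -> (A=5 B=0 C=0)
Step 3: empty(A) -> (A=0 B=0 C=0)
Step 4: fill(A) -> (A=5 B=0 C=0)
Step 5: empty(A) -> (A=0 B=0 C=0)
Step 6: fill(A) -> (A=5 B=0 C=0)
Step 7: fill(C) -> (A=5 B=0 C=10)
Step 8: pour(C -> B) -> (A=5 B=7 C=3)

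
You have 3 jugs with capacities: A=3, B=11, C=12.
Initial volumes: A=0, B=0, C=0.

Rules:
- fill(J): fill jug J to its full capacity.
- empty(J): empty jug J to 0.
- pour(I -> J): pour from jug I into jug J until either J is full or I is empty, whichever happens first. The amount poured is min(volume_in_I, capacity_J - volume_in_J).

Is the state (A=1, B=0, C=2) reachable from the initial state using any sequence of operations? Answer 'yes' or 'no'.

BFS from (A=0, B=0, C=0):
  1. fill(A) -> (A=3 B=0 C=0)
  2. fill(B) -> (A=3 B=11 C=0)
  3. pour(B -> C) -> (A=3 B=0 C=11)
  4. pour(A -> C) -> (A=2 B=0 C=12)
  5. pour(C -> B) -> (A=2 B=11 C=1)
  6. empty(B) -> (A=2 B=0 C=1)
  7. pour(A -> B) -> (A=0 B=2 C=1)
  8. pour(C -> A) -> (A=1 B=2 C=0)
  9. pour(B -> C) -> (A=1 B=0 C=2)
Target reached → yes.

Answer: yes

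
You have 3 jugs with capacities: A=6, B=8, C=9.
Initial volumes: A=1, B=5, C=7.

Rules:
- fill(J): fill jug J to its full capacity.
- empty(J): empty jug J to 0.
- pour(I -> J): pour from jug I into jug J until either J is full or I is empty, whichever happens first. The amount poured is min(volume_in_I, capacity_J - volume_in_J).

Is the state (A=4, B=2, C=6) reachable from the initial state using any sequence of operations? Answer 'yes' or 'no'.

Answer: no

Derivation:
BFS explored all 351 reachable states.
Reachable set includes: (0,0,0), (0,0,1), (0,0,2), (0,0,3), (0,0,4), (0,0,5), (0,0,6), (0,0,7), (0,0,8), (0,0,9), (0,1,0), (0,1,1) ...
Target (A=4, B=2, C=6) not in reachable set → no.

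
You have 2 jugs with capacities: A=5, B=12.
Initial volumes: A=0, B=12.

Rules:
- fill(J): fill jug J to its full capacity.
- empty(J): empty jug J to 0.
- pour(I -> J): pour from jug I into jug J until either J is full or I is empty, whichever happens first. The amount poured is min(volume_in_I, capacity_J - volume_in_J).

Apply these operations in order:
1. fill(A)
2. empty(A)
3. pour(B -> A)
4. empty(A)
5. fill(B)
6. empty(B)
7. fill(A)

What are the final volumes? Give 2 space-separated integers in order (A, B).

Answer: 5 0

Derivation:
Step 1: fill(A) -> (A=5 B=12)
Step 2: empty(A) -> (A=0 B=12)
Step 3: pour(B -> A) -> (A=5 B=7)
Step 4: empty(A) -> (A=0 B=7)
Step 5: fill(B) -> (A=0 B=12)
Step 6: empty(B) -> (A=0 B=0)
Step 7: fill(A) -> (A=5 B=0)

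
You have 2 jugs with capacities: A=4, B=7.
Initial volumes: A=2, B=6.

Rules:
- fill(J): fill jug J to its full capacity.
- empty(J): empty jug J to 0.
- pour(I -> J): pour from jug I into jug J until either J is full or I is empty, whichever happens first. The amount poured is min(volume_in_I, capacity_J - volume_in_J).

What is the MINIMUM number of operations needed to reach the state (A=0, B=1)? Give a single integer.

BFS from (A=2, B=6). One shortest path:
  1. pour(A -> B) -> (A=1 B=7)
  2. empty(B) -> (A=1 B=0)
  3. pour(A -> B) -> (A=0 B=1)
Reached target in 3 moves.

Answer: 3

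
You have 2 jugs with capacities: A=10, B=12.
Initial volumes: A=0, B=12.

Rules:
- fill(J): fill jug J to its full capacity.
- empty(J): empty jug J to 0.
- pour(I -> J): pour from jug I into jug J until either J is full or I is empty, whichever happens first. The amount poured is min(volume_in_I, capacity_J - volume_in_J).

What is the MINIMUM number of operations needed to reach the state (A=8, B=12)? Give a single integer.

Answer: 5

Derivation:
BFS from (A=0, B=12). One shortest path:
  1. fill(A) -> (A=10 B=12)
  2. empty(B) -> (A=10 B=0)
  3. pour(A -> B) -> (A=0 B=10)
  4. fill(A) -> (A=10 B=10)
  5. pour(A -> B) -> (A=8 B=12)
Reached target in 5 moves.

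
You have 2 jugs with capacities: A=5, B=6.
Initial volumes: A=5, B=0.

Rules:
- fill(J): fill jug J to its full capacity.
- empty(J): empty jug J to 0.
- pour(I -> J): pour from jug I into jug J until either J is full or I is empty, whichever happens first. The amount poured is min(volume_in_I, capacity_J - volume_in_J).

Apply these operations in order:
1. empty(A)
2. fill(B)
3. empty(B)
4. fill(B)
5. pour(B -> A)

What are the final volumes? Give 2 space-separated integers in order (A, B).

Step 1: empty(A) -> (A=0 B=0)
Step 2: fill(B) -> (A=0 B=6)
Step 3: empty(B) -> (A=0 B=0)
Step 4: fill(B) -> (A=0 B=6)
Step 5: pour(B -> A) -> (A=5 B=1)

Answer: 5 1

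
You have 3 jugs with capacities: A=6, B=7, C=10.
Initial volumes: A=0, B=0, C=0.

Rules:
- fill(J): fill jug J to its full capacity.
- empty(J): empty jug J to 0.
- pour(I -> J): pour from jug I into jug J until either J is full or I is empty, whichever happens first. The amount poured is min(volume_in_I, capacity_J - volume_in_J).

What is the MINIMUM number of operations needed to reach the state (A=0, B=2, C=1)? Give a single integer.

BFS from (A=0, B=0, C=0). One shortest path:
  1. fill(A) -> (A=6 B=0 C=0)
  2. fill(B) -> (A=6 B=7 C=0)
  3. pour(A -> C) -> (A=0 B=7 C=6)
  4. pour(B -> A) -> (A=6 B=1 C=6)
  5. pour(A -> C) -> (A=2 B=1 C=10)
  6. empty(C) -> (A=2 B=1 C=0)
  7. pour(B -> C) -> (A=2 B=0 C=1)
  8. pour(A -> B) -> (A=0 B=2 C=1)
Reached target in 8 moves.

Answer: 8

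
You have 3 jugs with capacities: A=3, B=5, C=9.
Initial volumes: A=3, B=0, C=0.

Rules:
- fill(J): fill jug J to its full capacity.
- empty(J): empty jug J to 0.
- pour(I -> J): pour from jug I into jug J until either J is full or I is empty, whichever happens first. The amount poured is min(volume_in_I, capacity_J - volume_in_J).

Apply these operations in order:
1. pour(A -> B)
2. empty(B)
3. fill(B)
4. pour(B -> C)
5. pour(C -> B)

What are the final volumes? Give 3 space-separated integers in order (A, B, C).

Step 1: pour(A -> B) -> (A=0 B=3 C=0)
Step 2: empty(B) -> (A=0 B=0 C=0)
Step 3: fill(B) -> (A=0 B=5 C=0)
Step 4: pour(B -> C) -> (A=0 B=0 C=5)
Step 5: pour(C -> B) -> (A=0 B=5 C=0)

Answer: 0 5 0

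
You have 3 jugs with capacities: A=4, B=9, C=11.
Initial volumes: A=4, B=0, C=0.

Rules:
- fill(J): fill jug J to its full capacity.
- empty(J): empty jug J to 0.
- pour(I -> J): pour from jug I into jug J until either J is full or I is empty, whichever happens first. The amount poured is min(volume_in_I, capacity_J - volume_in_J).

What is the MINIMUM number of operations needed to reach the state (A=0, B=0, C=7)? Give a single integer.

BFS from (A=4, B=0, C=0). One shortest path:
  1. empty(A) -> (A=0 B=0 C=0)
  2. fill(C) -> (A=0 B=0 C=11)
  3. pour(C -> A) -> (A=4 B=0 C=7)
  4. empty(A) -> (A=0 B=0 C=7)
Reached target in 4 moves.

Answer: 4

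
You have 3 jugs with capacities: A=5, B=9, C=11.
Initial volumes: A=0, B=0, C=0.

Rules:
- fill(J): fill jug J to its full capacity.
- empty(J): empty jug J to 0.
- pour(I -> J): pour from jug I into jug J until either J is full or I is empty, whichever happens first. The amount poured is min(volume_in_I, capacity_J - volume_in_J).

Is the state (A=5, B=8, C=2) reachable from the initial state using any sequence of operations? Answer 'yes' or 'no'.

Answer: yes

Derivation:
BFS from (A=0, B=0, C=0):
  1. fill(B) -> (A=0 B=9 C=0)
  2. fill(C) -> (A=0 B=9 C=11)
  3. pour(B -> A) -> (A=5 B=4 C=11)
  4. empty(A) -> (A=0 B=4 C=11)
  5. pour(B -> A) -> (A=4 B=0 C=11)
  6. pour(C -> B) -> (A=4 B=9 C=2)
  7. pour(B -> A) -> (A=5 B=8 C=2)
Target reached → yes.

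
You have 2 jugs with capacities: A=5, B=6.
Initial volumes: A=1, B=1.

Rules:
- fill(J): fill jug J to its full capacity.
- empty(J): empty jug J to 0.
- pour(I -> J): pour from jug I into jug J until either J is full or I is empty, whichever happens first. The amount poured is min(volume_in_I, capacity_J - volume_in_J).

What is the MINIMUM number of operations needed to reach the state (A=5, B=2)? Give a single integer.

BFS from (A=1, B=1). One shortest path:
  1. fill(B) -> (A=1 B=6)
  2. pour(B -> A) -> (A=5 B=2)
Reached target in 2 moves.

Answer: 2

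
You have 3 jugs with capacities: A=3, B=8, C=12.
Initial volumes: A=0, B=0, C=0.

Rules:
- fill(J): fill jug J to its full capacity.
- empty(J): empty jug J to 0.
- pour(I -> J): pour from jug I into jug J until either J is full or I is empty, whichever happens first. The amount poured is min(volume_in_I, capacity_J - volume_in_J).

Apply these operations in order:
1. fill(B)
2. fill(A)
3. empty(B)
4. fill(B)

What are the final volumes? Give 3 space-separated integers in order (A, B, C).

Answer: 3 8 0

Derivation:
Step 1: fill(B) -> (A=0 B=8 C=0)
Step 2: fill(A) -> (A=3 B=8 C=0)
Step 3: empty(B) -> (A=3 B=0 C=0)
Step 4: fill(B) -> (A=3 B=8 C=0)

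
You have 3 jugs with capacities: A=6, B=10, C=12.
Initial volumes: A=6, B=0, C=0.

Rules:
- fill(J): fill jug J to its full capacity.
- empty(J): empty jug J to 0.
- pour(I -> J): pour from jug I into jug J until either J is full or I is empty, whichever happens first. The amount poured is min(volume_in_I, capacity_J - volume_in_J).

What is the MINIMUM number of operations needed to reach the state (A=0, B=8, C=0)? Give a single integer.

Answer: 5

Derivation:
BFS from (A=6, B=0, C=0). One shortest path:
  1. fill(C) -> (A=6 B=0 C=12)
  2. pour(A -> B) -> (A=0 B=6 C=12)
  3. pour(C -> B) -> (A=0 B=10 C=8)
  4. empty(B) -> (A=0 B=0 C=8)
  5. pour(C -> B) -> (A=0 B=8 C=0)
Reached target in 5 moves.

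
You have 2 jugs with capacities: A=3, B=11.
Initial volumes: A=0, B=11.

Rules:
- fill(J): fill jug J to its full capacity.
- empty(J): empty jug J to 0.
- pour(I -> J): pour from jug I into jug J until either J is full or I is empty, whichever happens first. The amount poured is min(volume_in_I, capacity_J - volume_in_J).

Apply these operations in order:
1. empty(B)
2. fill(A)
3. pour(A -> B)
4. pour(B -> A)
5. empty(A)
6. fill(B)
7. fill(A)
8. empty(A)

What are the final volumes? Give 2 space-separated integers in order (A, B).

Answer: 0 11

Derivation:
Step 1: empty(B) -> (A=0 B=0)
Step 2: fill(A) -> (A=3 B=0)
Step 3: pour(A -> B) -> (A=0 B=3)
Step 4: pour(B -> A) -> (A=3 B=0)
Step 5: empty(A) -> (A=0 B=0)
Step 6: fill(B) -> (A=0 B=11)
Step 7: fill(A) -> (A=3 B=11)
Step 8: empty(A) -> (A=0 B=11)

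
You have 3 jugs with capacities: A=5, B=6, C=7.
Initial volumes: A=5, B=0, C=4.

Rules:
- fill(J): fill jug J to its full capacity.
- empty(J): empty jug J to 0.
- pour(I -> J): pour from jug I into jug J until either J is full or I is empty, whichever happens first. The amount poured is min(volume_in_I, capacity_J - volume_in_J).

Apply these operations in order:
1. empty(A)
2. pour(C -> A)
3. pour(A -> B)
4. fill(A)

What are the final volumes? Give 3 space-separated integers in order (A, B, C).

Answer: 5 4 0

Derivation:
Step 1: empty(A) -> (A=0 B=0 C=4)
Step 2: pour(C -> A) -> (A=4 B=0 C=0)
Step 3: pour(A -> B) -> (A=0 B=4 C=0)
Step 4: fill(A) -> (A=5 B=4 C=0)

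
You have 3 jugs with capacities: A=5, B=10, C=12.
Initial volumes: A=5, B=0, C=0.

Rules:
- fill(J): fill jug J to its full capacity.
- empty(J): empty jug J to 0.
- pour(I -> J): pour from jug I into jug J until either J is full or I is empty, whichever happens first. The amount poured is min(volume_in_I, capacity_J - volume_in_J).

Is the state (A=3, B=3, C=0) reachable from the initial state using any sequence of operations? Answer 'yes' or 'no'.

BFS from (A=5, B=0, C=0):
  1. fill(B) -> (A=5 B=10 C=0)
  2. pour(A -> C) -> (A=0 B=10 C=5)
  3. fill(A) -> (A=5 B=10 C=5)
  4. pour(B -> C) -> (A=5 B=3 C=12)
  5. empty(C) -> (A=5 B=3 C=0)
  6. pour(A -> C) -> (A=0 B=3 C=5)
  7. pour(B -> A) -> (A=3 B=0 C=5)
  8. fill(B) -> (A=3 B=10 C=5)
  9. pour(B -> C) -> (A=3 B=3 C=12)
  10. empty(C) -> (A=3 B=3 C=0)
Target reached → yes.

Answer: yes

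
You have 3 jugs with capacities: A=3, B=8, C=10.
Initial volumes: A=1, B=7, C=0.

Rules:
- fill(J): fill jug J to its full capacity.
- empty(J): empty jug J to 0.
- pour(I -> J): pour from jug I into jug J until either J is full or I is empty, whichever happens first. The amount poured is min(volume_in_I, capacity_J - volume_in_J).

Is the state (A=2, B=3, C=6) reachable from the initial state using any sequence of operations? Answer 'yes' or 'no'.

Answer: no

Derivation:
BFS explored all 270 reachable states.
Reachable set includes: (0,0,0), (0,0,1), (0,0,2), (0,0,3), (0,0,4), (0,0,5), (0,0,6), (0,0,7), (0,0,8), (0,0,9), (0,0,10), (0,1,0) ...
Target (A=2, B=3, C=6) not in reachable set → no.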